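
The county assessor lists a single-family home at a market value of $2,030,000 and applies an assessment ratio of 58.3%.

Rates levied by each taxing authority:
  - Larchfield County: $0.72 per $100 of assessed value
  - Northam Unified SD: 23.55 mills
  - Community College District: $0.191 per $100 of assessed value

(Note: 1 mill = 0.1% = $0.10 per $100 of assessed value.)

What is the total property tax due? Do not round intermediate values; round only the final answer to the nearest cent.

$38,652.78

Assessed value = $2,030,000 × 0.583 = $1,183,490
Larchfield County: $1,183,490 × 0.0072 = $8,521.128
Northam Unified SD: $1,183,490 × 0.02355 = $27,871.1895
Community College District: $1,183,490 × 0.00191 = $2,260.4659
Total = $38,652.7834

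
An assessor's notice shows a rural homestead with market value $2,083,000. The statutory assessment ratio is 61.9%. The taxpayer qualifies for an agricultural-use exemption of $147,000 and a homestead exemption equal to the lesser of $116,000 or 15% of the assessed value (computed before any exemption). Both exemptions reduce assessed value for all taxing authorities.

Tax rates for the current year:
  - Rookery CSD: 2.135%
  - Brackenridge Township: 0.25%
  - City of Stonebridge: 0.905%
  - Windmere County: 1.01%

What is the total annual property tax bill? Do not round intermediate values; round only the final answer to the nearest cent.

Assessed value = $2,083,000 × 0.619 = $1,289,377
Homestead exemption = min($116,000, 15% × $1,289,377) = min($116,000, $193,406.55) = $116,000 (dollar cap binds)
Taxable value = $1,289,377 − $147,000 − $116,000 = $1,026,377
Rookery CSD: $1,026,377 × 0.02135 = $21,913.14895
Brackenridge Township: $1,026,377 × 0.0025 = $2,565.9425
City of Stonebridge: $1,026,377 × 0.00905 = $9,288.71185
Windmere County: $1,026,377 × 0.0101 = $10,366.4077
Total = $44,134.211

$44,134.21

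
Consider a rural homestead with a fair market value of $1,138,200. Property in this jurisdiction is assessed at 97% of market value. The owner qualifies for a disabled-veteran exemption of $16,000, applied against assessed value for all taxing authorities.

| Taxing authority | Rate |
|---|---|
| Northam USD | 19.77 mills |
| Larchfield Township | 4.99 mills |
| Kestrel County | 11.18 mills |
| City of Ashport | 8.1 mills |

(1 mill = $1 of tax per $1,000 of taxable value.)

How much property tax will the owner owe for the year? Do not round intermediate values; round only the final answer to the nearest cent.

Assessed value = $1,138,200 × 0.97 = $1,104,054
Taxable value = $1,104,054 − $16,000 = $1,088,054
Northam USD: $1,088,054 × 0.01977 = $21,510.82758
Larchfield Township: $1,088,054 × 0.00499 = $5,429.38946
Kestrel County: $1,088,054 × 0.01118 = $12,164.44372
City of Ashport: $1,088,054 × 0.0081 = $8,813.2374
Total = $21,510.82758 + $5,429.38946 + $12,164.44372 + $8,813.2374 = $47,917.89816

$47,917.90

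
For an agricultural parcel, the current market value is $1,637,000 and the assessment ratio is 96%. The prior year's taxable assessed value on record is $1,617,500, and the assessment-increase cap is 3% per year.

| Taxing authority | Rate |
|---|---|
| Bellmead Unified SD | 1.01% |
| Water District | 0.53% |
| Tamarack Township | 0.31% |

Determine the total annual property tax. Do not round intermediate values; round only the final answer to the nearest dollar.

Uncapped assessed value = $1,637,000 × 0.96 = $1,571,520
Cap limit = $1,617,500 × 1.03 = $1,666,025
Taxable assessed value = min($1,571,520, $1,666,025) = $1,571,520 (cap does not bind)
Bellmead Unified SD: $1,571,520 × 0.0101 = $15,872.352
Water District: $1,571,520 × 0.0053 = $8,329.056
Tamarack Township: $1,571,520 × 0.0031 = $4,871.712
Total = $29,073.12

$29,073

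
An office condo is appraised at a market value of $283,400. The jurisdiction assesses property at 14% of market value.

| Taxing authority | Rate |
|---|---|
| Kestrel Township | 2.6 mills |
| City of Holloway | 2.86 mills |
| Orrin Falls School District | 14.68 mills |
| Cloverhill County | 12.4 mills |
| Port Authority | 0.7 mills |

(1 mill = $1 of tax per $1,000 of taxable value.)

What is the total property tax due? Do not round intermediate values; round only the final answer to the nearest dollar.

Assessed value = $283,400 × 0.14 = $39,676
Kestrel Township: $39,676 × 0.0026 = $103.1576
City of Holloway: $39,676 × 0.00286 = $113.47336
Orrin Falls School District: $39,676 × 0.01468 = $582.44368
Cloverhill County: $39,676 × 0.0124 = $491.9824
Port Authority: $39,676 × 0.0007 = $27.7732
Total = $103.1576 + $113.47336 + $582.44368 + $491.9824 + $27.7732 = $1,318.83024

$1,319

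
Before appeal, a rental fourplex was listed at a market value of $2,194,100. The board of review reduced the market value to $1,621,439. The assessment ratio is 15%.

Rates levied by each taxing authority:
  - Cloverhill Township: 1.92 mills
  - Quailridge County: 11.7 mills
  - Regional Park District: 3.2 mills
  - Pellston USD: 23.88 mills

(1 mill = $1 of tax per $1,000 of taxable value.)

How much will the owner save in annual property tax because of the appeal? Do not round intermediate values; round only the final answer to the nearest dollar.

$3,496

Old assessed value = $2,194,100 × 0.15 = $329,115
New assessed value = $1,621,439 × 0.15 = $243,215.85
Combined rate = 0.00192 + 0.0117 + 0.0032 + 0.02388 = 0.0407
Old tax = $329,115 × 0.0407 = $13,394.9805
New tax = $243,215.85 × 0.0407 = $9,898.885095
Reduction = $13,394.9805 − $9,898.885095 = $3,496.095405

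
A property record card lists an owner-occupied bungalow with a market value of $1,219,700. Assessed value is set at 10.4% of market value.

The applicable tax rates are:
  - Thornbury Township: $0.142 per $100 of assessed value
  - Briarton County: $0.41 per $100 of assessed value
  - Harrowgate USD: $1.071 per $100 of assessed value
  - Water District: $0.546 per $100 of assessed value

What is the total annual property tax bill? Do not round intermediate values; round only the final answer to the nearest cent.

Assessed value = $1,219,700 × 0.104 = $126,848.8
Thornbury Township: $126,848.8 × 0.00142 = $180.125296
Briarton County: $126,848.8 × 0.0041 = $520.08008
Harrowgate USD: $126,848.8 × 0.01071 = $1,358.550648
Water District: $126,848.8 × 0.00546 = $692.594448
Total = $180.125296 + $520.08008 + $1,358.550648 + $692.594448 = $2,751.350472

$2,751.35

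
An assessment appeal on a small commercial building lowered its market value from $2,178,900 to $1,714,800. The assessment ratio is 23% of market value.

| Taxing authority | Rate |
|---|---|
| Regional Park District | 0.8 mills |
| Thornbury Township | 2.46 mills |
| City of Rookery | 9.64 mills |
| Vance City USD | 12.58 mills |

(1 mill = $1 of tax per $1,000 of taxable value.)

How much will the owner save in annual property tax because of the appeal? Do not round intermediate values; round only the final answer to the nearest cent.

Old assessed value = $2,178,900 × 0.23 = $501,147
New assessed value = $1,714,800 × 0.23 = $394,404
Combined rate = 0.0008 + 0.00246 + 0.00964 + 0.01258 = 0.02548
Old tax = $501,147 × 0.02548 = $12,769.22556
New tax = $394,404 × 0.02548 = $10,049.41392
Reduction = $12,769.22556 − $10,049.41392 = $2,719.81164

$2,719.81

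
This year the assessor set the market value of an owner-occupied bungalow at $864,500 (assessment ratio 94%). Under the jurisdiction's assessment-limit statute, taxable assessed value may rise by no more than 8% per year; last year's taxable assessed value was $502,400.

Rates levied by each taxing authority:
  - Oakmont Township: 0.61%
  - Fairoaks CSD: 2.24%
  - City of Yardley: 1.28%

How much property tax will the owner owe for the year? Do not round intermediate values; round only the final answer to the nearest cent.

Uncapped assessed value = $864,500 × 0.94 = $812,630
Cap limit = $502,400 × 1.08 = $542,592
Taxable assessed value = min($812,630, $542,592) = $542,592 (cap binds)
Oakmont Township: $542,592 × 0.0061 = $3,309.8112
Fairoaks CSD: $542,592 × 0.0224 = $12,154.0608
City of Yardley: $542,592 × 0.0128 = $6,945.1776
Total = $22,409.0496

$22,409.05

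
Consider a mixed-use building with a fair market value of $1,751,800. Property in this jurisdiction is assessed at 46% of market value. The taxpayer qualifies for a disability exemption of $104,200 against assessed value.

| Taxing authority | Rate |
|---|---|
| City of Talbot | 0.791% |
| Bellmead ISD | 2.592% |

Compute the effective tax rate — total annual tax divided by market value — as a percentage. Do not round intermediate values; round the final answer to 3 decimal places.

Assessed value = $1,751,800 × 0.46 = $805,828
Taxable value = $805,828 − $104,200 = $701,628
City of Talbot: $701,628 × 0.00791 = $5,549.87748
Bellmead ISD: $701,628 × 0.02592 = $18,186.19776
Total tax = $23,736.07524
Effective rate = $23,736.07524 ÷ $1,751,800 = 1.355% of market value

1.355%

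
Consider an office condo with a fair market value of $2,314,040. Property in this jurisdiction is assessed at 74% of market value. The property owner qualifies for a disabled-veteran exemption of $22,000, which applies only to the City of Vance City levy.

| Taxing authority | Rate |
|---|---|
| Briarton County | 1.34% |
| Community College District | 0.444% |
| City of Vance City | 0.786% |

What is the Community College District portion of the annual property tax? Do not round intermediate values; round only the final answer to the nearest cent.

Assessed value = $2,314,040 × 0.74 = $1,712,389.6
Community College District taxable value = $1,712,389.6 (exemption does not apply)
Community College District levy = $1,712,389.6 × 0.00444 = $7,603.009824

$7,603.01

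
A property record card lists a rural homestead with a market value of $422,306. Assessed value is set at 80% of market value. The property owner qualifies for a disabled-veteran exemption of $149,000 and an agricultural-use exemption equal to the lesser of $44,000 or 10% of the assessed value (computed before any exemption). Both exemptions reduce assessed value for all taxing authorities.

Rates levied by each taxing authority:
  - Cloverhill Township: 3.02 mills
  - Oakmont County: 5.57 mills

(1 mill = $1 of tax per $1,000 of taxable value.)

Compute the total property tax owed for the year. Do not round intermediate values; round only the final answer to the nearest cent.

$1,331.97

Assessed value = $422,306 × 0.8 = $337,844.8
Agricultural-use exemption = min($44,000, 10% × $337,844.8) = min($44,000, $33,784.48) = $33,784.48 (percentage binds)
Taxable value = $337,844.8 − $149,000 − $33,784.48 = $155,060.32
Cloverhill Township: $155,060.32 × 0.00302 = $468.2821664
Oakmont County: $155,060.32 × 0.00557 = $863.6859824
Total = $1,331.9681488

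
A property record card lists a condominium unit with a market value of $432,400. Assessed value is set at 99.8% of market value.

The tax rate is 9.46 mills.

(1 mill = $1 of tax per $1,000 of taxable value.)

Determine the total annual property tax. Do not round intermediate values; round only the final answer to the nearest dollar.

Assessed value = $432,400 × 0.998 = $431,535.2
Tax = $431,535.2 × 0.00946 = $4,082.322992

$4,082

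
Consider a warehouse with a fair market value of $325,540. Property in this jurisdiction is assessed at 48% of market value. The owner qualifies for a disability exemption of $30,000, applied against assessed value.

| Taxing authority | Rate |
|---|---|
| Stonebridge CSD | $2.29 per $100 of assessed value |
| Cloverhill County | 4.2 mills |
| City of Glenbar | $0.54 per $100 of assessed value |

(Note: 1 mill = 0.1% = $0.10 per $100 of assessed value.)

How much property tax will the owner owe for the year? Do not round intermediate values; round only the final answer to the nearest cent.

$4,103.42

Assessed value = $325,540 × 0.48 = $156,259.2
Taxable value = $156,259.2 − $30,000 = $126,259.2
Stonebridge CSD: $126,259.2 × 0.0229 = $2,891.33568
Cloverhill County: $126,259.2 × 0.0042 = $530.28864
City of Glenbar: $126,259.2 × 0.0054 = $681.79968
Total = $4,103.424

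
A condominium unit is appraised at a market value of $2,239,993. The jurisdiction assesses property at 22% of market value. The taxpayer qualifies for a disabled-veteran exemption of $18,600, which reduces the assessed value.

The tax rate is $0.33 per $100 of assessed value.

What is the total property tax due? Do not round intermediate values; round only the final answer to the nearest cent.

Assessed value = $2,239,993 × 0.22 = $492,798.46
Taxable value = $492,798.46 − $18,600 = $474,198.46
Tax = $474,198.46 × 0.0033 = $1,564.854918

$1,564.85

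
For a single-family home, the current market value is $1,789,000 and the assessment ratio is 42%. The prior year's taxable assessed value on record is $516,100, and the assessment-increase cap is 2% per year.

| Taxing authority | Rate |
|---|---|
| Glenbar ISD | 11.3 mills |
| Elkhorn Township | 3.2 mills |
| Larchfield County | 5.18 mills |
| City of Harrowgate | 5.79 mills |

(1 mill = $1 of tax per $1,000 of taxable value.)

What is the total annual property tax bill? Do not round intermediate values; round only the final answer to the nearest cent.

Uncapped assessed value = $1,789,000 × 0.42 = $751,380
Cap limit = $516,100 × 1.02 = $526,422
Taxable assessed value = min($751,380, $526,422) = $526,422 (cap binds)
Glenbar ISD: $526,422 × 0.0113 = $5,948.5686
Elkhorn Township: $526,422 × 0.0032 = $1,684.5504
Larchfield County: $526,422 × 0.00518 = $2,726.86596
City of Harrowgate: $526,422 × 0.00579 = $3,047.98338
Total = $13,407.96834

$13,407.97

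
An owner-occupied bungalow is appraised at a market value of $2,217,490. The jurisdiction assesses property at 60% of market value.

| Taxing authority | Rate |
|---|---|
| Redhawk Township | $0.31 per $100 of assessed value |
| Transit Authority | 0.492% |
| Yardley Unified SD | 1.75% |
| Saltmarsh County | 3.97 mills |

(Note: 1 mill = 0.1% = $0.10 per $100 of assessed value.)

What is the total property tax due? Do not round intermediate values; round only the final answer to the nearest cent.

Assessed value = $2,217,490 × 0.6 = $1,330,494
Redhawk Township: $1,330,494 × 0.0031 = $4,124.5314
Transit Authority: $1,330,494 × 0.00492 = $6,546.03048
Yardley Unified SD: $1,330,494 × 0.0175 = $23,283.645
Saltmarsh County: $1,330,494 × 0.00397 = $5,282.06118
Total = $39,236.26806

$39,236.27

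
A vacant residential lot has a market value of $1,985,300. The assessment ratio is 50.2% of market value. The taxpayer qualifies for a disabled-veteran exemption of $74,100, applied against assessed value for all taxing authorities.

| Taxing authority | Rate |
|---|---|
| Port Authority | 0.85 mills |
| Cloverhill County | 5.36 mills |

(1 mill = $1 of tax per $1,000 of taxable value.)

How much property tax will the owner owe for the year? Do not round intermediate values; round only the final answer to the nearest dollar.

Assessed value = $1,985,300 × 0.502 = $996,620.6
Taxable value = $996,620.6 − $74,100 = $922,520.6
Port Authority: $922,520.6 × 0.00085 = $784.14251
Cloverhill County: $922,520.6 × 0.00536 = $4,944.710416
Total = $784.14251 + $4,944.710416 = $5,728.852926

$5,729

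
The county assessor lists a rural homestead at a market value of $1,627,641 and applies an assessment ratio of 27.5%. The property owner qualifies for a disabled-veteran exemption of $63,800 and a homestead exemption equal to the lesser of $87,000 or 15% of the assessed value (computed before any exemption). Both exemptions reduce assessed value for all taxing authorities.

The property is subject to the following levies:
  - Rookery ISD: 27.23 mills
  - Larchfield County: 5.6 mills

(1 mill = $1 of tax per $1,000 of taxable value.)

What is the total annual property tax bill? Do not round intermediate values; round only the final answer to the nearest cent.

$10,395.98

Assessed value = $1,627,641 × 0.275 = $447,601.275
Homestead exemption = min($87,000, 15% × $447,601.275) = min($87,000, $67,140.19125) = $67,140.19125 (percentage binds)
Taxable value = $447,601.275 − $63,800 − $67,140.19125 = $316,661.08375
Rookery ISD: $316,661.08375 × 0.02723 = $8,622.6813105125
Larchfield County: $316,661.08375 × 0.0056 = $1,773.302069
Total = $10,395.9833795125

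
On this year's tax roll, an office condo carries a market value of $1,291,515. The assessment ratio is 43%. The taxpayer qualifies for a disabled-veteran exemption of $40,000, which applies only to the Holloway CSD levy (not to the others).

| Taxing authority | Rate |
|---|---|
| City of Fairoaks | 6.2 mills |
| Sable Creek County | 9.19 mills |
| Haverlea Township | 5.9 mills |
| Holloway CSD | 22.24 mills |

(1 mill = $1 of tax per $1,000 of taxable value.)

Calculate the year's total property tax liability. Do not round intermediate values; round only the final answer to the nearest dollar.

Assessed value = $1,291,515 × 0.43 = $555,351.45
City of Fairoaks: $555,351.45 × 0.0062 = $3,443.17899
Sable Creek County: $555,351.45 × 0.00919 = $5,103.6798255
Haverlea Township: $555,351.45 × 0.0059 = $3,276.573555
Holloway CSD: ($555,351.45 − $40,000) × 0.02224 = $515,351.45 × 0.02224 = $11,461.416248
Total = $23,284.8486185

$23,285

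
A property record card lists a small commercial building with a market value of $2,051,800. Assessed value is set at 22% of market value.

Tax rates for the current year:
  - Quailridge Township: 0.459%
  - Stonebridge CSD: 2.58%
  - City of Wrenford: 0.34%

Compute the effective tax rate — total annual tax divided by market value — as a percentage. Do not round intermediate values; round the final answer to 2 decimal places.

0.74%

Assessed value = $2,051,800 × 0.22 = $451,396
Quailridge Township: $451,396 × 0.00459 = $2,071.90764
Stonebridge CSD: $451,396 × 0.0258 = $11,646.0168
City of Wrenford: $451,396 × 0.0034 = $1,534.7464
Total tax = $15,252.67084
Effective rate = $15,252.67084 ÷ $2,051,800 = 0.74% of market value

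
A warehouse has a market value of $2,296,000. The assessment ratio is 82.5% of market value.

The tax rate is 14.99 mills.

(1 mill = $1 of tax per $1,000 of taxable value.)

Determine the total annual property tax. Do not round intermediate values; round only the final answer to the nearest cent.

Assessed value = $2,296,000 × 0.825 = $1,894,200
Tax = $1,894,200 × 0.01499 = $28,394.058

$28,394.06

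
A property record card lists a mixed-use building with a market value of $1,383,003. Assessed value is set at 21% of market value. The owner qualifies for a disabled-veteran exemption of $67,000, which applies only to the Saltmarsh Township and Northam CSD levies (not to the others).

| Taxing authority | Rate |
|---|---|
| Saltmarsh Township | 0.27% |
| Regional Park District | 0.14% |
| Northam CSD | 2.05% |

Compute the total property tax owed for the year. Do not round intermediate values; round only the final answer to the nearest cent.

Assessed value = $1,383,003 × 0.21 = $290,430.63
Saltmarsh Township: ($290,430.63 − $67,000) × 0.0027 = $223,430.63 × 0.0027 = $603.262701
Regional Park District: $290,430.63 × 0.0014 = $406.602882
Northam CSD: ($290,430.63 − $67,000) × 0.0205 = $223,430.63 × 0.0205 = $4,580.327915
Total = $5,590.193498

$5,590.19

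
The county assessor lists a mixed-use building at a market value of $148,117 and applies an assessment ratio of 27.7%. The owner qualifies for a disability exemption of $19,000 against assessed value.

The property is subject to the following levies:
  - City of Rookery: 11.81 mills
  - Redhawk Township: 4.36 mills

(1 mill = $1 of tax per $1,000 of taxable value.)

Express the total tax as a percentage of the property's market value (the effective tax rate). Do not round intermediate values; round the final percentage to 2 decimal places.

0.24%

Assessed value = $148,117 × 0.277 = $41,028.409
Taxable value = $41,028.409 − $19,000 = $22,028.409
City of Rookery: $22,028.409 × 0.01181 = $260.15551029
Redhawk Township: $22,028.409 × 0.00436 = $96.04386324
Total tax = $356.19937353
Effective rate = $356.19937353 ÷ $148,117 = 0.24% of market value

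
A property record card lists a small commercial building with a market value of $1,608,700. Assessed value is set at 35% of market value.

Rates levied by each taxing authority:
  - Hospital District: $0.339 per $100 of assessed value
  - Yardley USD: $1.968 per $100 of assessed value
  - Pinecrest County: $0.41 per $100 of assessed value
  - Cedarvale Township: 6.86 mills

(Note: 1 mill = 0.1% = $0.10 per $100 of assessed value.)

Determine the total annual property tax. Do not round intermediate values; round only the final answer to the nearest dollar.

$19,160

Assessed value = $1,608,700 × 0.35 = $563,045
Hospital District: $563,045 × 0.00339 = $1,908.72255
Yardley USD: $563,045 × 0.01968 = $11,080.7256
Pinecrest County: $563,045 × 0.0041 = $2,308.4845
Cedarvale Township: $563,045 × 0.00686 = $3,862.4887
Total = $19,160.42135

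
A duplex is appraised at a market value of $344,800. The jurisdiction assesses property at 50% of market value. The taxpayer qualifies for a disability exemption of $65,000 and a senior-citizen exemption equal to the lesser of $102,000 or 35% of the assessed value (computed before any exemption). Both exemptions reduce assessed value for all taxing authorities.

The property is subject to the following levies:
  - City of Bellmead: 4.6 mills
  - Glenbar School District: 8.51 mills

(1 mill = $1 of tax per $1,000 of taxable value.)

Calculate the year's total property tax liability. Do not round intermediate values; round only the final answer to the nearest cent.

Assessed value = $344,800 × 0.5 = $172,400
Senior-citizen exemption = min($102,000, 35% × $172,400) = min($102,000, $60,340) = $60,340 (percentage binds)
Taxable value = $172,400 − $65,000 − $60,340 = $47,060
City of Bellmead: $47,060 × 0.0046 = $216.476
Glenbar School District: $47,060 × 0.00851 = $400.4806
Total = $616.9566

$616.96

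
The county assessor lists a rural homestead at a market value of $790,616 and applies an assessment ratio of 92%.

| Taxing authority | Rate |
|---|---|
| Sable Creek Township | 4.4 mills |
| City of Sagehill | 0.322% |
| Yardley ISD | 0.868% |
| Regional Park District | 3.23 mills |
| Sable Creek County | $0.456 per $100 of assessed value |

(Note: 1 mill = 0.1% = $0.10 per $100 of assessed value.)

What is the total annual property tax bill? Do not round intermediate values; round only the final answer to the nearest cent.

$17,522.26

Assessed value = $790,616 × 0.92 = $727,366.72
Sable Creek Township: $727,366.72 × 0.0044 = $3,200.413568
City of Sagehill: $727,366.72 × 0.00322 = $2,342.1208384
Yardley ISD: $727,366.72 × 0.00868 = $6,313.5431296
Regional Park District: $727,366.72 × 0.00323 = $2,349.3945056
Sable Creek County: $727,366.72 × 0.00456 = $3,316.7922432
Total = $17,522.2642848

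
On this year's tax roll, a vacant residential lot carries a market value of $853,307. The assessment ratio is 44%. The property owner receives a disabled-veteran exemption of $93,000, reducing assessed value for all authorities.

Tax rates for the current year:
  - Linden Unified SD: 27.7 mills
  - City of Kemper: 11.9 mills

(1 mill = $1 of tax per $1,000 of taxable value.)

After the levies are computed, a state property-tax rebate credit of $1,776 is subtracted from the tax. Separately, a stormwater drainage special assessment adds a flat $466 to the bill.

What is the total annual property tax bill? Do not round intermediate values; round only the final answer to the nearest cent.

$9,875.22

Assessed value = $853,307 × 0.44 = $375,455.08
Taxable value = $375,455.08 − $93,000 = $282,455.08
Linden Unified SD: $282,455.08 × 0.0277 = $7,824.005716
City of Kemper: $282,455.08 × 0.0119 = $3,361.215452
Levies subtotal = $11,185.221168
After credit = $11,185.221168 − $1,776 = $9,409.221168
Total = $9,409.221168 + $466 = $9,875.221168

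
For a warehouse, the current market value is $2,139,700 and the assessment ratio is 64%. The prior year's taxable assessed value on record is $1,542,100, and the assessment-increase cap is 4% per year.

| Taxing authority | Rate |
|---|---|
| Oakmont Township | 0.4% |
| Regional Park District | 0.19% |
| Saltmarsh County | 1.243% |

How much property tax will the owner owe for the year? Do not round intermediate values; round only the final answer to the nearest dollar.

Uncapped assessed value = $2,139,700 × 0.64 = $1,369,408
Cap limit = $1,542,100 × 1.04 = $1,603,784
Taxable assessed value = min($1,369,408, $1,603,784) = $1,369,408 (cap does not bind)
Oakmont Township: $1,369,408 × 0.004 = $5,477.632
Regional Park District: $1,369,408 × 0.0019 = $2,601.8752
Saltmarsh County: $1,369,408 × 0.01243 = $17,021.74144
Total = $25,101.24864

$25,101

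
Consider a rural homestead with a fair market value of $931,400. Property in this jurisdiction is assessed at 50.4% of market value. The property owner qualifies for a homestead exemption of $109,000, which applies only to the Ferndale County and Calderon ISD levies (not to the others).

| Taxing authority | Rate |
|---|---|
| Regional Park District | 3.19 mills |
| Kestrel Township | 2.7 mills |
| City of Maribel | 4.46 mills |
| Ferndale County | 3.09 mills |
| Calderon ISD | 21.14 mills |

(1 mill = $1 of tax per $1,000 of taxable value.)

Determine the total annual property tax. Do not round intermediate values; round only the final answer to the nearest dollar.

Assessed value = $931,400 × 0.504 = $469,425.6
Regional Park District: $469,425.6 × 0.00319 = $1,497.467664
Kestrel Township: $469,425.6 × 0.0027 = $1,267.44912
City of Maribel: $469,425.6 × 0.00446 = $2,093.638176
Ferndale County: ($469,425.6 − $109,000) × 0.00309 = $360,425.6 × 0.00309 = $1,113.715104
Calderon ISD: ($469,425.6 − $109,000) × 0.02114 = $360,425.6 × 0.02114 = $7,619.397184
Total = $13,591.667248

$13,592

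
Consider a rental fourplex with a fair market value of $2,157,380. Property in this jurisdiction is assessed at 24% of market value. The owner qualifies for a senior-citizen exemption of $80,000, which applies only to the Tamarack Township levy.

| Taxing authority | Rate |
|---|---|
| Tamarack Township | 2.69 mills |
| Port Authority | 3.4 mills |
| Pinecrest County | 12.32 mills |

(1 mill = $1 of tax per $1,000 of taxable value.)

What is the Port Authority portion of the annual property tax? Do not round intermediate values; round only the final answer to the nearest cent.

$1,760.42

Assessed value = $2,157,380 × 0.24 = $517,771.2
Port Authority taxable value = $517,771.2 (exemption does not apply)
Port Authority levy = $517,771.2 × 0.0034 = $1,760.42208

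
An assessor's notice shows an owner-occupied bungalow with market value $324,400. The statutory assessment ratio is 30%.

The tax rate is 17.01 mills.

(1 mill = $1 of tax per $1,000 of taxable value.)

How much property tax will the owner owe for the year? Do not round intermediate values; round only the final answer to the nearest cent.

$1,655.41

Assessed value = $324,400 × 0.3 = $97,320
Tax = $97,320 × 0.01701 = $1,655.4132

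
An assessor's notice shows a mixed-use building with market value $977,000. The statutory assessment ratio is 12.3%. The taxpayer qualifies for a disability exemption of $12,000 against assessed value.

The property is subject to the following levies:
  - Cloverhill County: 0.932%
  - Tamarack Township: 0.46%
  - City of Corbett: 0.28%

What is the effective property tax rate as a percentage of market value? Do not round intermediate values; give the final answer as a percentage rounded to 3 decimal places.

Assessed value = $977,000 × 0.123 = $120,171
Taxable value = $120,171 − $12,000 = $108,171
Cloverhill County: $108,171 × 0.00932 = $1,008.15372
Tamarack Township: $108,171 × 0.0046 = $497.5866
City of Corbett: $108,171 × 0.0028 = $302.8788
Total tax = $1,808.61912
Effective rate = $1,808.61912 ÷ $977,000 = 0.185% of market value

0.185%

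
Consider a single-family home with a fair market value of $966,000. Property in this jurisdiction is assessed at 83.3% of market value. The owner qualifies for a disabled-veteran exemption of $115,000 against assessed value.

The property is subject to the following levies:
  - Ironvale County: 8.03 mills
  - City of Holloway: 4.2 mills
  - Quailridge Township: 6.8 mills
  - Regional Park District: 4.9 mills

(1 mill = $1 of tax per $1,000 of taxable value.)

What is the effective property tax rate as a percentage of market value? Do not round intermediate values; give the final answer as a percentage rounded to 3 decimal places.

Assessed value = $966,000 × 0.833 = $804,678
Taxable value = $804,678 − $115,000 = $689,678
Ironvale County: $689,678 × 0.00803 = $5,538.11434
City of Holloway: $689,678 × 0.0042 = $2,896.6476
Quailridge Township: $689,678 × 0.0068 = $4,689.8104
Regional Park District: $689,678 × 0.0049 = $3,379.4222
Total tax = $16,503.99454
Effective rate = $16,503.99454 ÷ $966,000 = 1.708% of market value

1.708%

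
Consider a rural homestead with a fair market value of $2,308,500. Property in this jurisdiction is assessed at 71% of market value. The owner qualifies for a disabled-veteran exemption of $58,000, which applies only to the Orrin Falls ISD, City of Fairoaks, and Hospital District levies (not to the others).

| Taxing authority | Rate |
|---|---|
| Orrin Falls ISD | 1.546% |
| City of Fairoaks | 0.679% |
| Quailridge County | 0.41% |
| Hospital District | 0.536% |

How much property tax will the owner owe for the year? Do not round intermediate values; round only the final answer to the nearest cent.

$50,372.42

Assessed value = $2,308,500 × 0.71 = $1,639,035
Orrin Falls ISD: ($1,639,035 − $58,000) × 0.01546 = $1,581,035 × 0.01546 = $24,442.8011
City of Fairoaks: ($1,639,035 − $58,000) × 0.00679 = $1,581,035 × 0.00679 = $10,735.22765
Quailridge County: $1,639,035 × 0.0041 = $6,720.0435
Hospital District: ($1,639,035 − $58,000) × 0.00536 = $1,581,035 × 0.00536 = $8,474.3476
Total = $50,372.41985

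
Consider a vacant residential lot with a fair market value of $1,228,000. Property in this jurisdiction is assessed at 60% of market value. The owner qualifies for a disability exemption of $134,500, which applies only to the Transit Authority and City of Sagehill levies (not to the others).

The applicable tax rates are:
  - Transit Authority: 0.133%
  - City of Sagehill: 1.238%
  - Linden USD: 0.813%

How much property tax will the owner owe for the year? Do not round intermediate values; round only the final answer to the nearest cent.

$14,247.72

Assessed value = $1,228,000 × 0.6 = $736,800
Transit Authority: ($736,800 − $134,500) × 0.00133 = $602,300 × 0.00133 = $801.059
City of Sagehill: ($736,800 − $134,500) × 0.01238 = $602,300 × 0.01238 = $7,456.474
Linden USD: $736,800 × 0.00813 = $5,990.184
Total = $14,247.717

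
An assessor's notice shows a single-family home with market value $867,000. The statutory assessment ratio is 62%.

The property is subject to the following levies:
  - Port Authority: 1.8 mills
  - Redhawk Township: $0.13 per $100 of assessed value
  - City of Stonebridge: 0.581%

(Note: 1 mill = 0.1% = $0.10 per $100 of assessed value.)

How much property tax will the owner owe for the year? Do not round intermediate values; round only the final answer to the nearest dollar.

$4,789

Assessed value = $867,000 × 0.62 = $537,540
Port Authority: $537,540 × 0.0018 = $967.572
Redhawk Township: $537,540 × 0.0013 = $698.802
City of Stonebridge: $537,540 × 0.00581 = $3,123.1074
Total = $4,789.4814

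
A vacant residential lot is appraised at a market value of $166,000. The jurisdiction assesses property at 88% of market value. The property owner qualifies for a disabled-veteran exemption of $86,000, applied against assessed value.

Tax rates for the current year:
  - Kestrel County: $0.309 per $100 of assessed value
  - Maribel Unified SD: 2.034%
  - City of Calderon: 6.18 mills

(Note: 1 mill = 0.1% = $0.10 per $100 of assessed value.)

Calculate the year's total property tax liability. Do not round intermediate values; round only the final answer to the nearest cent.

Assessed value = $166,000 × 0.88 = $146,080
Taxable value = $146,080 − $86,000 = $60,080
Kestrel County: $60,080 × 0.00309 = $185.6472
Maribel Unified SD: $60,080 × 0.02034 = $1,222.0272
City of Calderon: $60,080 × 0.00618 = $371.2944
Total = $1,778.9688

$1,778.97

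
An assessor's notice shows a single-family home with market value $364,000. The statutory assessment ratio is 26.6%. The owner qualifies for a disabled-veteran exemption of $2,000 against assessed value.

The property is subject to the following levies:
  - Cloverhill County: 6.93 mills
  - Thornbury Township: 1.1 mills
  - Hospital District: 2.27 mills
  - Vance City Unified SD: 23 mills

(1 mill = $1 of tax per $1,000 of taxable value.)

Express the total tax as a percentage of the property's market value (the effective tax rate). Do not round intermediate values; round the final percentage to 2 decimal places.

0.87%

Assessed value = $364,000 × 0.266 = $96,824
Taxable value = $96,824 − $2,000 = $94,824
Cloverhill County: $94,824 × 0.00693 = $657.13032
Thornbury Township: $94,824 × 0.0011 = $104.3064
Hospital District: $94,824 × 0.00227 = $215.25048
Vance City Unified SD: $94,824 × 0.023 = $2,180.952
Total tax = $3,157.6392
Effective rate = $3,157.6392 ÷ $364,000 = 0.87% of market value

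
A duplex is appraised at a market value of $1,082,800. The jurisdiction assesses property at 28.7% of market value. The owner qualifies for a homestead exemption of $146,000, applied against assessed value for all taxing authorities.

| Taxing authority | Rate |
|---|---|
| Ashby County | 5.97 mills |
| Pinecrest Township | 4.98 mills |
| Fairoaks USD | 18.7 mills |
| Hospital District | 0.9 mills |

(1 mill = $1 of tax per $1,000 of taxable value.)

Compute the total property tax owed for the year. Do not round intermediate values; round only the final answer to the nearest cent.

$5,033.53

Assessed value = $1,082,800 × 0.287 = $310,763.6
Taxable value = $310,763.6 − $146,000 = $164,763.6
Ashby County: $164,763.6 × 0.00597 = $983.638692
Pinecrest Township: $164,763.6 × 0.00498 = $820.522728
Fairoaks USD: $164,763.6 × 0.0187 = $3,081.07932
Hospital District: $164,763.6 × 0.0009 = $148.28724
Total = $983.638692 + $820.522728 + $3,081.07932 + $148.28724 = $5,033.52798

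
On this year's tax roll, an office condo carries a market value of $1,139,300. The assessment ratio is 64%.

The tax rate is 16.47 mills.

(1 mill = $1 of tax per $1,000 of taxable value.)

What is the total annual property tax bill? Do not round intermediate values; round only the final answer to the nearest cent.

$12,009.13

Assessed value = $1,139,300 × 0.64 = $729,152
Tax = $729,152 × 0.01647 = $12,009.13344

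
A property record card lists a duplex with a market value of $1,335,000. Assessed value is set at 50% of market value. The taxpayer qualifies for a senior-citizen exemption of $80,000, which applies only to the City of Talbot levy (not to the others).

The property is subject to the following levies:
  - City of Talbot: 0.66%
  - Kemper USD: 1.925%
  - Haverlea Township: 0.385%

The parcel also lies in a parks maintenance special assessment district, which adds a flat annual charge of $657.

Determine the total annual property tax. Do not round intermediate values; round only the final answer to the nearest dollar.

Assessed value = $1,335,000 × 0.5 = $667,500
City of Talbot: ($667,500 − $80,000) × 0.0066 = $587,500 × 0.0066 = $3,877.5
Kemper USD: $667,500 × 0.01925 = $12,849.375
Haverlea Township: $667,500 × 0.00385 = $2,569.875
Levies subtotal = $19,296.75
Total = $19,296.75 + $657 = $19,953.75

$19,954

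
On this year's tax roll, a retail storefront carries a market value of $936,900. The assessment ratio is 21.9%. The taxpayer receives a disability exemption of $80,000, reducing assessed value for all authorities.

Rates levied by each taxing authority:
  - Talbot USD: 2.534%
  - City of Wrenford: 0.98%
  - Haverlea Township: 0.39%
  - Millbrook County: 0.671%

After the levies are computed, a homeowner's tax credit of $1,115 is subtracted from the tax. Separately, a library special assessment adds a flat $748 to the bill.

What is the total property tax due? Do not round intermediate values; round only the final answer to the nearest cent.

Assessed value = $936,900 × 0.219 = $205,181.1
Taxable value = $205,181.1 − $80,000 = $125,181.1
Talbot USD: $125,181.1 × 0.02534 = $3,172.089074
City of Wrenford: $125,181.1 × 0.0098 = $1,226.77478
Haverlea Township: $125,181.1 × 0.0039 = $488.20629
Millbrook County: $125,181.1 × 0.00671 = $839.965181
Levies subtotal = $5,727.035325
After credit = $5,727.035325 − $1,115 = $4,612.035325
Total = $4,612.035325 + $748 = $5,360.035325

$5,360.04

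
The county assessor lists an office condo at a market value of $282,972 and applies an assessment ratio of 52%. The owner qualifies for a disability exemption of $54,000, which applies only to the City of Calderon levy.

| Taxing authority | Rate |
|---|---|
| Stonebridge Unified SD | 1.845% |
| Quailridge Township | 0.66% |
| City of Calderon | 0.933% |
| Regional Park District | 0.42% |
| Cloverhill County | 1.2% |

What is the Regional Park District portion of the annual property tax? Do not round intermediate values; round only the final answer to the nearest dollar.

$618

Assessed value = $282,972 × 0.52 = $147,145.44
Regional Park District taxable value = $147,145.44 (exemption does not apply)
Regional Park District levy = $147,145.44 × 0.0042 = $618.010848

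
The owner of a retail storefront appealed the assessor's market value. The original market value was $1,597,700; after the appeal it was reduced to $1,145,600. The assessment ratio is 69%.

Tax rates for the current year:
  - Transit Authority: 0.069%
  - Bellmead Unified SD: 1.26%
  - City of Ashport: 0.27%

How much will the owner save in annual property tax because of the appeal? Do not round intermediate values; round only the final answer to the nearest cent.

$4,988.06

Old assessed value = $1,597,700 × 0.69 = $1,102,413
New assessed value = $1,145,600 × 0.69 = $790,464
Combined rate = 0.00069 + 0.0126 + 0.0027 = 0.01599
Old tax = $1,102,413 × 0.01599 = $17,627.58387
New tax = $790,464 × 0.01599 = $12,639.51936
Reduction = $17,627.58387 − $12,639.51936 = $4,988.06451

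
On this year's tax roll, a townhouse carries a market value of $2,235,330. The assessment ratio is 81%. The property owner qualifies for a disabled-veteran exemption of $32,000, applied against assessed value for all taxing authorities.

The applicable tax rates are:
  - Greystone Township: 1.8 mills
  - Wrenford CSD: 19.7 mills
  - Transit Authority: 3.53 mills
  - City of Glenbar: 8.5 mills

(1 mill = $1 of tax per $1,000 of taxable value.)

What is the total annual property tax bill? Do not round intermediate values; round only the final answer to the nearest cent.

$59,637.04

Assessed value = $2,235,330 × 0.81 = $1,810,617.3
Taxable value = $1,810,617.3 − $32,000 = $1,778,617.3
Greystone Township: $1,778,617.3 × 0.0018 = $3,201.51114
Wrenford CSD: $1,778,617.3 × 0.0197 = $35,038.76081
Transit Authority: $1,778,617.3 × 0.00353 = $6,278.519069
City of Glenbar: $1,778,617.3 × 0.0085 = $15,118.24705
Total = $3,201.51114 + $35,038.76081 + $6,278.519069 + $15,118.24705 = $59,637.038069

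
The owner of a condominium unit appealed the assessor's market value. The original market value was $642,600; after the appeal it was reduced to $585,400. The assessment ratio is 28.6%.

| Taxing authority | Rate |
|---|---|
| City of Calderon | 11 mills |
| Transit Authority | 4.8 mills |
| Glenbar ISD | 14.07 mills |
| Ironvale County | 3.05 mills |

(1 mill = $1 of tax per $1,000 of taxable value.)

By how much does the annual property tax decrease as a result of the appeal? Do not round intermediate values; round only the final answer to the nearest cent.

Old assessed value = $642,600 × 0.286 = $183,783.6
New assessed value = $585,400 × 0.286 = $167,424.4
Combined rate = 0.011 + 0.0048 + 0.01407 + 0.00305 = 0.03292
Old tax = $183,783.6 × 0.03292 = $6,050.156112
New tax = $167,424.4 × 0.03292 = $5,511.611248
Reduction = $6,050.156112 − $5,511.611248 = $538.544864

$538.54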